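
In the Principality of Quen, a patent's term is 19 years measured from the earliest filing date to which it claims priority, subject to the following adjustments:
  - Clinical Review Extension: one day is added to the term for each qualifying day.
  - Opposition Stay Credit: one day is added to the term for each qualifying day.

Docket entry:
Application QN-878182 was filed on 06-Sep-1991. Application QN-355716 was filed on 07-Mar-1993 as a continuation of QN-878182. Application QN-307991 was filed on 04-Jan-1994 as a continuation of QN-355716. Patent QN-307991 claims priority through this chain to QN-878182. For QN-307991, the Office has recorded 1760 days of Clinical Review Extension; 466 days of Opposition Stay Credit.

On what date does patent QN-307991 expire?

October 10, 2016

Earliest priority filing: 6 September 1991.
Base term: 6 September 1991 + 19 years → 6 September 2010.
Clinical Review Extension: +1760 days → 2 July 2015.
Opposition Stay Credit: +466 days → 10 October 2016.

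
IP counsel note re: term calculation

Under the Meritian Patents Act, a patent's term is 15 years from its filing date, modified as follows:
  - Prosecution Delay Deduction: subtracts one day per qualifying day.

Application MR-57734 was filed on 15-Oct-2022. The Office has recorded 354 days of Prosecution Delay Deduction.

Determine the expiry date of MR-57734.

October 26, 2036

Base term: filing date + 15 years → 15 October 2037.
Prosecution Delay Deduction: −354 days → 26 October 2036.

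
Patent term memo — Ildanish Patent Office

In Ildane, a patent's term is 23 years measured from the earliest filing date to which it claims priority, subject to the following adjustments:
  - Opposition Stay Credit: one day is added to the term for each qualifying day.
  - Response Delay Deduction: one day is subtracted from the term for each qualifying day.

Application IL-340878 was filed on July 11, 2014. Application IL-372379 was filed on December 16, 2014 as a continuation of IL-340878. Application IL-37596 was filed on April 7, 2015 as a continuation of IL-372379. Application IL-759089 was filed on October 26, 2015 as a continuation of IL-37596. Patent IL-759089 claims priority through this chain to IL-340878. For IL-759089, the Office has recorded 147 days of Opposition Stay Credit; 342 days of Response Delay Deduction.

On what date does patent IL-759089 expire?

December 28, 2036

Earliest priority filing: 11 July 2014.
Base term: 11 July 2014 + 23 years → 11 July 2037.
Opposition Stay Credit: +147 days → 5 December 2037.
Response Delay Deduction: −342 days → 28 December 2036.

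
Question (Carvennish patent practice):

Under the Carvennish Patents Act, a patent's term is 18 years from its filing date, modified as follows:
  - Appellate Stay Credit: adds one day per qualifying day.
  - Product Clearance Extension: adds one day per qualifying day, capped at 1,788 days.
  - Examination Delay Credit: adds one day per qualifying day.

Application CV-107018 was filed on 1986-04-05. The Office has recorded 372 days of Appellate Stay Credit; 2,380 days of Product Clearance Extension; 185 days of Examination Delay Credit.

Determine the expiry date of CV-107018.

Base term: filing date + 18 years → 5 April 2004.
Appellate Stay Credit: +372 days → 12 April 2005.
Product Clearance Extension: 2380 days claimed exceeds the 1788-day cap, so +1788 days → 5 March 2010.
Examination Delay Credit: +185 days → 6 September 2010.

September 6, 2010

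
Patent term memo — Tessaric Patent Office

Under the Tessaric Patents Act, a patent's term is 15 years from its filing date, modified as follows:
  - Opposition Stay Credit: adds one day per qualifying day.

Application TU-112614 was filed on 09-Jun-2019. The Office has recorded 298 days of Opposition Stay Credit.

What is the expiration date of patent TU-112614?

2035-04-03

Base term: filing date + 15 years → 9 June 2034.
Opposition Stay Credit: +298 days → 3 April 2035.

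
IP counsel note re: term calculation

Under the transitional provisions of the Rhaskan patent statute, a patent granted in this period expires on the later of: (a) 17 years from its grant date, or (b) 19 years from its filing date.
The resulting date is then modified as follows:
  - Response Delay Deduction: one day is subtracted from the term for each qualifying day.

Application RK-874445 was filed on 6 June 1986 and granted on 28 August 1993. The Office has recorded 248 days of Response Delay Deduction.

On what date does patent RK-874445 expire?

2009-12-23

(a) grant + 17 years → 28 August 2010.
(b) filing + 19 years → 6 June 2005.
Later of the two: 28 August 2010.
Response Delay Deduction: −248 days → 23 December 2009.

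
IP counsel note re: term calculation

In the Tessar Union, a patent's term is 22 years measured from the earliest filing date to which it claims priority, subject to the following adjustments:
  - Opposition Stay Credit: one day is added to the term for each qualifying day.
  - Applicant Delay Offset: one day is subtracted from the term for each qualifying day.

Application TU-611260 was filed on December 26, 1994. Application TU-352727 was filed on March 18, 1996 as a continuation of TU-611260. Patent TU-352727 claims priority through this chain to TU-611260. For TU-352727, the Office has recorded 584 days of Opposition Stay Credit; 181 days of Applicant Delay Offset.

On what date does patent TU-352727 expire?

Earliest priority filing: 26 December 1994.
Base term: 26 December 1994 + 22 years → 26 December 2016.
Opposition Stay Credit: +584 days → 2 August 2018.
Applicant Delay Offset: −181 days → 2 February 2018.

February 2, 2018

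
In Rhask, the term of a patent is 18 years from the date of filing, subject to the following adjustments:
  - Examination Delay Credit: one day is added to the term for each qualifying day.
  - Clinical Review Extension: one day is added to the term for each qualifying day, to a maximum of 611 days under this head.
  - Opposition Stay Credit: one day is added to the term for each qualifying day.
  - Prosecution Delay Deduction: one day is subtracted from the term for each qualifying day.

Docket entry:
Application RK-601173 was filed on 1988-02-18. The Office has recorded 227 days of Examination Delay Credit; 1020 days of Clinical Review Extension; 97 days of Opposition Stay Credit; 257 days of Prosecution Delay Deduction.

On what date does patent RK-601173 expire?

Base term: filing date + 18 years → 18 February 2006.
Examination Delay Credit: +227 days → 3 October 2006.
Clinical Review Extension: 1020 days claimed exceeds the 611-day cap, so +611 days → 5 June 2008.
Opposition Stay Credit: +97 days → 10 September 2008.
Prosecution Delay Deduction: −257 days → 28 December 2007.

2007-12-28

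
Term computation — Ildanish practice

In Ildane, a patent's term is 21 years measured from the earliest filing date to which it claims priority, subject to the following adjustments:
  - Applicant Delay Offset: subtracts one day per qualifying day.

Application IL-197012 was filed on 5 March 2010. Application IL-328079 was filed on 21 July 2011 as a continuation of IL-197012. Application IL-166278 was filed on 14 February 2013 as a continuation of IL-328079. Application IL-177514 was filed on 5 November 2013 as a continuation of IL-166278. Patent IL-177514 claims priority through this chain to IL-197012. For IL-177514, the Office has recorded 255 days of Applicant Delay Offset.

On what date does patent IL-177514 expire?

Earliest priority filing: 5 March 2010.
Base term: 5 March 2010 + 21 years → 5 March 2031.
Applicant Delay Offset: −255 days → 23 June 2030.

2030-06-23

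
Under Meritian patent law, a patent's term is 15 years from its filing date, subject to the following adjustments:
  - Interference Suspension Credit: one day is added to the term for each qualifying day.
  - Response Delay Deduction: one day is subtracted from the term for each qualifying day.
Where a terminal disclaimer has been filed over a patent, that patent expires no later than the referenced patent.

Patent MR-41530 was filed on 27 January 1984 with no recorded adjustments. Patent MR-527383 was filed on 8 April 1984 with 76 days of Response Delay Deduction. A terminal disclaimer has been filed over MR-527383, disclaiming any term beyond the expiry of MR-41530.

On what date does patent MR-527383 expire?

1999-01-22

Natural term of MR-527383:
  Base: filing + 15 years → 8 April 1999.
  Response Delay Deduction: −76 days → 22 January 1999.
Expiry of referenced patent MR-41530:
  Base: filing + 15 years → 27 January 1999.
Terminal disclaimer: MR-527383 expires on the earlier of 22 January 1999 and 27 January 1999.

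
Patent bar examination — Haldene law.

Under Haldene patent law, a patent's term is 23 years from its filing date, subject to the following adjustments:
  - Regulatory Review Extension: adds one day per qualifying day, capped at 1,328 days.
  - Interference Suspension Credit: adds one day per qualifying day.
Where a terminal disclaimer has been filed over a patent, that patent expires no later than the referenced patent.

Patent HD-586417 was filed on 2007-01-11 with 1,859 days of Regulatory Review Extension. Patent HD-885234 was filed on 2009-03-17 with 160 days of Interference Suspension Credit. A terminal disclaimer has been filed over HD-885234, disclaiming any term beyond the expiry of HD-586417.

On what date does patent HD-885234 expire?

2032-08-24

Natural term of HD-885234:
  Base: filing + 23 years → 17 March 2032.
  Interference Suspension Credit: +160 days → 24 August 2032.
Expiry of referenced patent HD-586417:
  Base: filing + 23 years → 11 January 2030.
  Regulatory Review Extension: 1859 days claimed exceeds the 1328-day cap, so +1328 days → 31 August 2033.
Terminal disclaimer: HD-885234 expires on the earlier of 24 August 2032 and 31 August 2033.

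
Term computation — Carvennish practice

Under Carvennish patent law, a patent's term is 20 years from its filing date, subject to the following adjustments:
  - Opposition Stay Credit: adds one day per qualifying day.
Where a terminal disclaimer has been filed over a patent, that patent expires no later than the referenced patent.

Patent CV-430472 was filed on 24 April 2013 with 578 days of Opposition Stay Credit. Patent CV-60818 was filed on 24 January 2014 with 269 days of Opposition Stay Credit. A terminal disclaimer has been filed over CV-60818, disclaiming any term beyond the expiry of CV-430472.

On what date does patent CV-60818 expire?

Natural term of CV-60818:
  Base: filing + 20 years → 24 January 2034.
  Opposition Stay Credit: +269 days → 20 October 2034.
Expiry of referenced patent CV-430472:
  Base: filing + 20 years → 24 April 2033.
  Opposition Stay Credit: +578 days → 23 November 2034.
Terminal disclaimer: CV-60818 expires on the earlier of 20 October 2034 and 23 November 2034.

October 20, 2034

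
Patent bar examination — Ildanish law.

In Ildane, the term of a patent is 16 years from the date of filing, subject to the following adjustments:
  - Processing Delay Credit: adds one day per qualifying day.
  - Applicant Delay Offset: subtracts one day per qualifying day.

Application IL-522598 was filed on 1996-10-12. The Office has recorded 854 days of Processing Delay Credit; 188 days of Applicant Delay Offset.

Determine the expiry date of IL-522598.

Base term: filing date + 16 years → 12 October 2012.
Processing Delay Credit: +854 days → 13 February 2015.
Applicant Delay Offset: −188 days → 9 August 2014.

August 9, 2014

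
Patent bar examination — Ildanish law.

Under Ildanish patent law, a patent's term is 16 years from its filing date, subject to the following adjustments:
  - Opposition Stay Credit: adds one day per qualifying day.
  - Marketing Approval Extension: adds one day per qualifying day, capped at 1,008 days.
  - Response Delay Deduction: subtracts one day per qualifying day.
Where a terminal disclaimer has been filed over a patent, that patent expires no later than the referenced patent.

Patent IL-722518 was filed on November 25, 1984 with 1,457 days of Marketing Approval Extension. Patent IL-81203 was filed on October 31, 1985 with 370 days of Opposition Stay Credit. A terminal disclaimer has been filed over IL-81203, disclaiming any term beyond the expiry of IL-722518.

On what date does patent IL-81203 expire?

November 5, 2002

Natural term of IL-81203:
  Base: filing + 16 years → 31 October 2001.
  Opposition Stay Credit: +370 days → 5 November 2002.
Expiry of referenced patent IL-722518:
  Base: filing + 16 years → 25 November 2000.
  Marketing Approval Extension: 1457 days claimed exceeds the 1008-day cap, so +1008 days → 30 August 2003.
Terminal disclaimer: IL-81203 expires on the earlier of 5 November 2002 and 30 August 2003.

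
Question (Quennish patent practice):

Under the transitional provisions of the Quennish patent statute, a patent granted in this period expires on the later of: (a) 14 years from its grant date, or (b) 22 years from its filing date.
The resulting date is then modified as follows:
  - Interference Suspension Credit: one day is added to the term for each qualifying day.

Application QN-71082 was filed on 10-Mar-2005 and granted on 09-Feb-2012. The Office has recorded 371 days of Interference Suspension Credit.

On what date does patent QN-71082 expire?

2028-03-15

(a) grant + 14 years → 9 February 2026.
(b) filing + 22 years → 10 March 2027.
Later of the two: 10 March 2027.
Interference Suspension Credit: +371 days → 15 March 2028.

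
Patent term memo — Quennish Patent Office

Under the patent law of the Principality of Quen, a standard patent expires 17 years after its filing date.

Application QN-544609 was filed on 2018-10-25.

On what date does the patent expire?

Filing date + 17 years → 25 October 2035.

2035-10-25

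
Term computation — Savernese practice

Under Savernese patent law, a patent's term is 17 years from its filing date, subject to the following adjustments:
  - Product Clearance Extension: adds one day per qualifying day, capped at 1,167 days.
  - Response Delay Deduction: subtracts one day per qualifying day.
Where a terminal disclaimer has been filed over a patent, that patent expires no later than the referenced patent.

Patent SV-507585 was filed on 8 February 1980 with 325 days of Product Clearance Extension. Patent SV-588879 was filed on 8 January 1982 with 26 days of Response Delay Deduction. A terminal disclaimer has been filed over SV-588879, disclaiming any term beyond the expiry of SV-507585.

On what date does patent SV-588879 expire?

1997-12-30

Natural term of SV-588879:
  Base: filing + 17 years → 8 January 1999.
  Response Delay Deduction: −26 days → 13 December 1998.
Expiry of referenced patent SV-507585:
  Base: filing + 17 years → 8 February 1997.
  Product Clearance Extension: 325 days (within the 1167-day cap) → +325 days → 30 December 1997.
Terminal disclaimer: SV-588879 expires on the earlier of 13 December 1998 and 30 December 1997.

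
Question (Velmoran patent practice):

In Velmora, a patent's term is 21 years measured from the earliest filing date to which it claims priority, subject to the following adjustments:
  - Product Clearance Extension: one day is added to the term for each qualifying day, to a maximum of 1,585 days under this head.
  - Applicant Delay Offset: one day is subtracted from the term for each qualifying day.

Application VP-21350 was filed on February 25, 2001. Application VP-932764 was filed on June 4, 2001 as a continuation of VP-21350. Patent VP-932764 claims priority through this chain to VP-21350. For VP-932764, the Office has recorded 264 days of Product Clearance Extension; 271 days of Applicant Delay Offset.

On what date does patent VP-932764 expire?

Earliest priority filing: 25 February 2001.
Base term: 25 February 2001 + 21 years → 25 February 2022.
Product Clearance Extension: 264 days (within the 1585-day cap) → +264 days → 16 November 2022.
Applicant Delay Offset: −271 days → 18 February 2022.

2022-02-18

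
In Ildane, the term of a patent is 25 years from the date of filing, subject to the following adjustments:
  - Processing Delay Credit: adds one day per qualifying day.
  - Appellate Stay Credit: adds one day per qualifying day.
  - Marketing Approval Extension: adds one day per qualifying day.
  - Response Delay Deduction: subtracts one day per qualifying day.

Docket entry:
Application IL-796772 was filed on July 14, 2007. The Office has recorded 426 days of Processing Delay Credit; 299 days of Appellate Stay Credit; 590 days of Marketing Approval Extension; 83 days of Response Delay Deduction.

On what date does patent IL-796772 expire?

2035-11-28

Base term: filing date + 25 years → 14 July 2032.
Processing Delay Credit: +426 days → 13 September 2033.
Appellate Stay Credit: +299 days → 9 July 2034.
Marketing Approval Extension: +590 days → 19 February 2036.
Response Delay Deduction: −83 days → 28 November 2035.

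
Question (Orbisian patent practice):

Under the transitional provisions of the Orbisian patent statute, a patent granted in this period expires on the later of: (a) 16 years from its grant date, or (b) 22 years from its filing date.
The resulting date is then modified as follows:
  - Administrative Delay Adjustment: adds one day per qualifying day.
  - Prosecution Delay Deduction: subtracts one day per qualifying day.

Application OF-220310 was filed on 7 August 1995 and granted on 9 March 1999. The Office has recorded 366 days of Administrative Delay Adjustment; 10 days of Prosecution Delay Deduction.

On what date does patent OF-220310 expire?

(a) grant + 16 years → 9 March 2015.
(b) filing + 22 years → 7 August 2017.
Later of the two: 7 August 2017.
Administrative Delay Adjustment: +366 days → 8 August 2018.
Prosecution Delay Deduction: −10 days → 29 July 2018.

2018-07-29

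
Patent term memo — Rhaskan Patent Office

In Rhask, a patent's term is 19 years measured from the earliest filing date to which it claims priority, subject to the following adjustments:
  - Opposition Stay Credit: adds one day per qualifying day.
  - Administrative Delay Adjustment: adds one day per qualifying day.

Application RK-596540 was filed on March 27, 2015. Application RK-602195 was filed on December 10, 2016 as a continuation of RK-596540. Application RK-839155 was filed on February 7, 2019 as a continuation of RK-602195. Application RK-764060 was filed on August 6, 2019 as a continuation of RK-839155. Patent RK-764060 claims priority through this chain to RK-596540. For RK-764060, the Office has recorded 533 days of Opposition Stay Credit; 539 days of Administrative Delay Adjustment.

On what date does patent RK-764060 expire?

March 3, 2037

Earliest priority filing: 27 March 2015.
Base term: 27 March 2015 + 19 years → 27 March 2034.
Opposition Stay Credit: +533 days → 11 September 2035.
Administrative Delay Adjustment: +539 days → 3 March 2037.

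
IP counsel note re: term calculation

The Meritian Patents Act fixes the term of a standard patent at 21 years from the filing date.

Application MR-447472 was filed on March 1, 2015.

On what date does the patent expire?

Filing date + 21 years → 1 March 2036.

March 1, 2036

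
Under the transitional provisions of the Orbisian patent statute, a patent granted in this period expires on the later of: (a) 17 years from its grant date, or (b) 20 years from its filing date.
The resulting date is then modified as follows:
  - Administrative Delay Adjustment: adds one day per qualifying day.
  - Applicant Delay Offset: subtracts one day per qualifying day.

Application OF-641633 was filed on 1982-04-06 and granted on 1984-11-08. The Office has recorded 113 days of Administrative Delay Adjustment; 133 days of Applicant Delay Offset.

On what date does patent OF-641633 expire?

March 17, 2002

(a) grant + 17 years → 8 November 2001.
(b) filing + 20 years → 6 April 2002.
Later of the two: 6 April 2002.
Administrative Delay Adjustment: +113 days → 28 July 2002.
Applicant Delay Offset: −133 days → 17 March 2002.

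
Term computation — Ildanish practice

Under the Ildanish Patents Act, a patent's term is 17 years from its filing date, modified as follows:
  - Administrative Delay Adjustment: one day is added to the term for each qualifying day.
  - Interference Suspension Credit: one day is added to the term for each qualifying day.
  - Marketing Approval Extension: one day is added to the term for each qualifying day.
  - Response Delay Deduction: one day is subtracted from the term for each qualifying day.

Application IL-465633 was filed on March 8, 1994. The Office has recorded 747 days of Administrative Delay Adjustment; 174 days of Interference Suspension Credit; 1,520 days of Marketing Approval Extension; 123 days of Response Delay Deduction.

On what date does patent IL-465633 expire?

Base term: filing date + 17 years → 8 March 2011.
Administrative Delay Adjustment: +747 days → 24 March 2013.
Interference Suspension Credit: +174 days → 14 September 2013.
Marketing Approval Extension: +1520 days → 12 November 2017.
Response Delay Deduction: −123 days → 12 July 2017.

2017-07-12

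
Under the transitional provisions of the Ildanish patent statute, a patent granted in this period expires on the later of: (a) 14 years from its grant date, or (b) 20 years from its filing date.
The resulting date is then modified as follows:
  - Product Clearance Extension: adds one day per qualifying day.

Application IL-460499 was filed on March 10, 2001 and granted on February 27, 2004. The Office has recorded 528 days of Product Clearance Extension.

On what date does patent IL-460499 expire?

August 20, 2022

(a) grant + 14 years → 27 February 2018.
(b) filing + 20 years → 10 March 2021.
Later of the two: 10 March 2021.
Product Clearance Extension: +528 days → 20 August 2022.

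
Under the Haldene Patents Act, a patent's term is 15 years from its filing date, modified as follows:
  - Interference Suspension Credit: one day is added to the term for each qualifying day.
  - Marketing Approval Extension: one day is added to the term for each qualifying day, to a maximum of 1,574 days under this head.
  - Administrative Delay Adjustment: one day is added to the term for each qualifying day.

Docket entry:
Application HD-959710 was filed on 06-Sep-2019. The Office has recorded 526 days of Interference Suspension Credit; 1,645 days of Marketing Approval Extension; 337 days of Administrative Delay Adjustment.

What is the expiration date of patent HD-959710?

Base term: filing date + 15 years → 6 September 2034.
Interference Suspension Credit: +526 days → 14 February 2036.
Marketing Approval Extension: 1645 days claimed exceeds the 1574-day cap, so +1574 days → 6 June 2040.
Administrative Delay Adjustment: +337 days → 9 May 2041.

May 9, 2041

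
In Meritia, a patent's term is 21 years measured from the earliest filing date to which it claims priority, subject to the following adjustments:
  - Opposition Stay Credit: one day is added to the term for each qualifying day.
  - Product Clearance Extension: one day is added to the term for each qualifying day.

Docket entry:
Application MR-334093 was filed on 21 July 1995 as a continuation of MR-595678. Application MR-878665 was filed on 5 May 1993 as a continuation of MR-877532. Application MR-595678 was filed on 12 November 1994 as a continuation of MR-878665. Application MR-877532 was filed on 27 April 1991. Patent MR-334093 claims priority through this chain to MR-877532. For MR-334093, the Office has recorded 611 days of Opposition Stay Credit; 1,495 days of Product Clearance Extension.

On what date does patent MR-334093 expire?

Earliest priority filing: 27 April 1991.
Base term: 27 April 1991 + 21 years → 27 April 2012.
Opposition Stay Credit: +611 days → 29 December 2013.
Product Clearance Extension: +1495 days → 1 February 2018.

February 1, 2018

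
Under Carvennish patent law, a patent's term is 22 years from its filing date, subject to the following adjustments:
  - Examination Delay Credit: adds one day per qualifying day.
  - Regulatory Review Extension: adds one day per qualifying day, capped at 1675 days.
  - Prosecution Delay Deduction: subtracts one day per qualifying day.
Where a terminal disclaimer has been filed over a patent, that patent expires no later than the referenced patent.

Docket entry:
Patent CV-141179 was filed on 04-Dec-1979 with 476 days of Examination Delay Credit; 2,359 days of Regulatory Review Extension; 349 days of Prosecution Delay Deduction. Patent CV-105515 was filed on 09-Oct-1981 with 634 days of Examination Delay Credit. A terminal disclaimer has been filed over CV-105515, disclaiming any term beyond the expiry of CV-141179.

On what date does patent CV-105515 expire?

2005-07-04

Natural term of CV-105515:
  Base: filing + 22 years → 9 October 2003.
  Examination Delay Credit: +634 days → 4 July 2005.
Expiry of referenced patent CV-141179:
  Base: filing + 22 years → 4 December 2001.
  Examination Delay Credit: +476 days → 25 March 2003.
  Regulatory Review Extension: 2359 days claimed exceeds the 1675-day cap, so +1675 days → 25 October 2007.
  Prosecution Delay Deduction: −349 days → 10 November 2006.
Terminal disclaimer: CV-105515 expires on the earlier of 4 July 2005 and 10 November 2006.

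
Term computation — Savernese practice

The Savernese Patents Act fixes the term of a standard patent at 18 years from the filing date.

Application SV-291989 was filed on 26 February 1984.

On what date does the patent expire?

Filing date + 18 years → 26 February 2002.

2002-02-26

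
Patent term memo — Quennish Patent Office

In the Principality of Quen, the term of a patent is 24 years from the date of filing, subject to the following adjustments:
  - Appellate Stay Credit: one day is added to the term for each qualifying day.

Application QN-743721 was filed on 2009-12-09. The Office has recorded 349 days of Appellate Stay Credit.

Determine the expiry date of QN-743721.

November 23, 2034

Base term: filing date + 24 years → 9 December 2033.
Appellate Stay Credit: +349 days → 23 November 2034.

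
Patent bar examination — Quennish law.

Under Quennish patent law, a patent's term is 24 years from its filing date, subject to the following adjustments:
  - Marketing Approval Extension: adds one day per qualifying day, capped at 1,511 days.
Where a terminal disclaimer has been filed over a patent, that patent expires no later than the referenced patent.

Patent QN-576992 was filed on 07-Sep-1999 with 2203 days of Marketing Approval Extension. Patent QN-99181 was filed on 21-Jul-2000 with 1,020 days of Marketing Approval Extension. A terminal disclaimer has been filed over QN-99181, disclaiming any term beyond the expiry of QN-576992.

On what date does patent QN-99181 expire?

Natural term of QN-99181:
  Base: filing + 24 years → 21 July 2024.
  Marketing Approval Extension: 1020 days (within the 1511-day cap) → +1020 days → 7 May 2027.
Expiry of referenced patent QN-576992:
  Base: filing + 24 years → 7 September 2023.
  Marketing Approval Extension: 2203 days claimed exceeds the 1511-day cap, so +1511 days → 27 October 2027.
Terminal disclaimer: QN-99181 expires on the earlier of 7 May 2027 and 27 October 2027.

2027-05-07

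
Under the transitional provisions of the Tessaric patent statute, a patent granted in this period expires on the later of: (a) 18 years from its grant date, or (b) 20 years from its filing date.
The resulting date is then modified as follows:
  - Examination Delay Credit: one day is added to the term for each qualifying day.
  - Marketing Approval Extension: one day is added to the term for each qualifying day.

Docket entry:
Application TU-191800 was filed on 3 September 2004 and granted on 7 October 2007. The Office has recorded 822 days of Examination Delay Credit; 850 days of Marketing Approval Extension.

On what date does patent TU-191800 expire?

(a) grant + 18 years → 7 October 2025.
(b) filing + 20 years → 3 September 2024.
Later of the two: 7 October 2025.
Examination Delay Credit: +822 days → 7 January 2028.
Marketing Approval Extension: +850 days → 6 May 2030.

May 6, 2030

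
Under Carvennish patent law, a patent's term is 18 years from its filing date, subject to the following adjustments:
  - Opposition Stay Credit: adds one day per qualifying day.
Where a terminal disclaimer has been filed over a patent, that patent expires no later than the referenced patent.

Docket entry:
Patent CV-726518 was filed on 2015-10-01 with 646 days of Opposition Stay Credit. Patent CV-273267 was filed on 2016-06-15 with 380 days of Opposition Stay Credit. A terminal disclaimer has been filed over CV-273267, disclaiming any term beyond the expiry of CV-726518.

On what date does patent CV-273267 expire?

June 30, 2035

Natural term of CV-273267:
  Base: filing + 18 years → 15 June 2034.
  Opposition Stay Credit: +380 days → 30 June 2035.
Expiry of referenced patent CV-726518:
  Base: filing + 18 years → 1 October 2033.
  Opposition Stay Credit: +646 days → 9 July 2035.
Terminal disclaimer: CV-273267 expires on the earlier of 30 June 2035 and 9 July 2035.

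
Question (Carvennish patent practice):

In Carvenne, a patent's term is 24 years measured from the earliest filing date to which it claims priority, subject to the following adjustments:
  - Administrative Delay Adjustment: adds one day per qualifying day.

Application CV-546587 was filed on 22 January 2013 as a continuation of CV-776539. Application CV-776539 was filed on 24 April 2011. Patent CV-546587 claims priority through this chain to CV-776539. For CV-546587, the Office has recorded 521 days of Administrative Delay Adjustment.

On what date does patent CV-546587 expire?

September 26, 2036

Earliest priority filing: 24 April 2011.
Base term: 24 April 2011 + 24 years → 24 April 2035.
Administrative Delay Adjustment: +521 days → 26 September 2036.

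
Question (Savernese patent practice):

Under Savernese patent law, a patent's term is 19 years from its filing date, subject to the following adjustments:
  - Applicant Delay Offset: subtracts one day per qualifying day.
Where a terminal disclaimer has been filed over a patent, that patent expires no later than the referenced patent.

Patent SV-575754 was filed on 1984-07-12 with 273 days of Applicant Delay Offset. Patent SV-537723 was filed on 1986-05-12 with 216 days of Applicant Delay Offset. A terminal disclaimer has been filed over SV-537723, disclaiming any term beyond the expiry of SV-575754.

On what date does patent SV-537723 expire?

Natural term of SV-537723:
  Base: filing + 19 years → 12 May 2005.
  Applicant Delay Offset: −216 days → 8 October 2004.
Expiry of referenced patent SV-575754:
  Base: filing + 19 years → 12 July 2003.
  Applicant Delay Offset: −273 days → 12 October 2002.
Terminal disclaimer: SV-537723 expires on the earlier of 8 October 2004 and 12 October 2002.

October 12, 2002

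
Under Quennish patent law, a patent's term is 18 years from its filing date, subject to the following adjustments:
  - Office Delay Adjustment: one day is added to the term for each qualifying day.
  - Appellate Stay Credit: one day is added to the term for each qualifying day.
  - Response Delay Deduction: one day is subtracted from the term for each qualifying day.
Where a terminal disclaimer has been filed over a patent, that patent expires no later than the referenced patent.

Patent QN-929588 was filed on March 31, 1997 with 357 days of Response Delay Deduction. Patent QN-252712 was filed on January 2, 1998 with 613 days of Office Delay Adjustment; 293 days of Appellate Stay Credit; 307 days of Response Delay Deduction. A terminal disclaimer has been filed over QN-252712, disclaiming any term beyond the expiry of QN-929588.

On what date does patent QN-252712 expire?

April 8, 2014

Natural term of QN-252712:
  Base: filing + 18 years → 2 January 2016.
  Office Delay Adjustment: +613 days → 6 September 2017.
  Appellate Stay Credit: +293 days → 26 June 2018.
  Response Delay Deduction: −307 days → 23 August 2017.
Expiry of referenced patent QN-929588:
  Base: filing + 18 years → 31 March 2015.
  Response Delay Deduction: −357 days → 8 April 2014.
Terminal disclaimer: QN-252712 expires on the earlier of 23 August 2017 and 8 April 2014.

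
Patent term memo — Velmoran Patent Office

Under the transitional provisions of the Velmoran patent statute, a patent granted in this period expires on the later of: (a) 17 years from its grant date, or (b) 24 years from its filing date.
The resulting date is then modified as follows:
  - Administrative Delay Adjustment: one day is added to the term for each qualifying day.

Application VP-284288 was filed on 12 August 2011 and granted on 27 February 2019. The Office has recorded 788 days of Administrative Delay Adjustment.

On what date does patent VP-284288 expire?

2038-04-25

(a) grant + 17 years → 27 February 2036.
(b) filing + 24 years → 12 August 2035.
Later of the two: 27 February 2036.
Administrative Delay Adjustment: +788 days → 25 April 2038.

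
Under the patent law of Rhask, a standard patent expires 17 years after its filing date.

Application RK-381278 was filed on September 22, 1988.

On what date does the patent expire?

2005-09-22

Filing date + 17 years → 22 September 2005.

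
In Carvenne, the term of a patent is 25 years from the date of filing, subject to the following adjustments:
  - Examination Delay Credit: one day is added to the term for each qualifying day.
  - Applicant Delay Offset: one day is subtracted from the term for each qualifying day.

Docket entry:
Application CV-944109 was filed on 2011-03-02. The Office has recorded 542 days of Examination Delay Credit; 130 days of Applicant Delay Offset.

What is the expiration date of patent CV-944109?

April 18, 2037

Base term: filing date + 25 years → 2 March 2036.
Examination Delay Credit: +542 days → 26 August 2037.
Applicant Delay Offset: −130 days → 18 April 2037.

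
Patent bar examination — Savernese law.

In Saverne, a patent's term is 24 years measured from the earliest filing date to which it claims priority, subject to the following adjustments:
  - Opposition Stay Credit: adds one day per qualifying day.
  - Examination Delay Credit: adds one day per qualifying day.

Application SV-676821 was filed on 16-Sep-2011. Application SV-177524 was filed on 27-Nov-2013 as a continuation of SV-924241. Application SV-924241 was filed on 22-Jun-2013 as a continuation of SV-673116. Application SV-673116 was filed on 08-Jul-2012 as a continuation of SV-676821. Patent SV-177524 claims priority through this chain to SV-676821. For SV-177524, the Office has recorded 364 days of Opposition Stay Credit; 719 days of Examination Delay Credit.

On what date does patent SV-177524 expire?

2038-09-03

Earliest priority filing: 16 September 2011.
Base term: 16 September 2011 + 24 years → 16 September 2035.
Opposition Stay Credit: +364 days → 14 September 2036.
Examination Delay Credit: +719 days → 3 September 2038.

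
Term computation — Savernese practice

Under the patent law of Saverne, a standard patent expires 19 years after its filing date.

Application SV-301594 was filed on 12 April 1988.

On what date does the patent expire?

2007-04-12

Filing date + 19 years → 12 April 2007.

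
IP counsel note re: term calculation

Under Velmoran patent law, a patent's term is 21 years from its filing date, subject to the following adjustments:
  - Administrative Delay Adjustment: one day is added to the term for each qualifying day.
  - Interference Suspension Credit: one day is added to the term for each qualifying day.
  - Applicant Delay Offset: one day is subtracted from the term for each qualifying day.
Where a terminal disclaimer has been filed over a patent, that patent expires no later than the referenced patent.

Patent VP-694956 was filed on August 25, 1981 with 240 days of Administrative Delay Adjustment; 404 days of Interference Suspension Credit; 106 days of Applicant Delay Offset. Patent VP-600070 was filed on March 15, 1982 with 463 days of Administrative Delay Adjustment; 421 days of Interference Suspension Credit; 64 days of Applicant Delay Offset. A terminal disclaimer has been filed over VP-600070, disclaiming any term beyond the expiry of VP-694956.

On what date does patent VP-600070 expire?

Natural term of VP-600070:
  Base: filing + 21 years → 15 March 2003.
  Administrative Delay Adjustment: +463 days → 20 June 2004.
  Interference Suspension Credit: +421 days → 15 August 2005.
  Applicant Delay Offset: −64 days → 12 June 2005.
Expiry of referenced patent VP-694956:
  Base: filing + 21 years → 25 August 2002.
  Administrative Delay Adjustment: +240 days → 22 April 2003.
  Interference Suspension Credit: +404 days → 30 May 2004.
  Applicant Delay Offset: −106 days → 14 February 2004.
Terminal disclaimer: VP-600070 expires on the earlier of 12 June 2005 and 14 February 2004.

February 14, 2004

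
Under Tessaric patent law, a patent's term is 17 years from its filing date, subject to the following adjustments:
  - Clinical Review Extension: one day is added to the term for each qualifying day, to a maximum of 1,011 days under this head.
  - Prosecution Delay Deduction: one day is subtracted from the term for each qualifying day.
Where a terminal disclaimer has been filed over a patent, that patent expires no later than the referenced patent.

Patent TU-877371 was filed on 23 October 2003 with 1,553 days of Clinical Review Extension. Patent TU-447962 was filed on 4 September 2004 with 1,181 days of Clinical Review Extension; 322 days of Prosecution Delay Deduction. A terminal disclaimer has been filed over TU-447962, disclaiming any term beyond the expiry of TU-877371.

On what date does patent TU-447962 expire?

Natural term of TU-447962:
  Base: filing + 17 years → 4 September 2021.
  Clinical Review Extension: 1181 days claimed exceeds the 1011-day cap, so +1011 days → 11 June 2024.
  Prosecution Delay Deduction: −322 days → 25 July 2023.
Expiry of referenced patent TU-877371:
  Base: filing + 17 years → 23 October 2020.
  Clinical Review Extension: 1553 days claimed exceeds the 1011-day cap, so +1011 days → 31 July 2023.
Terminal disclaimer: TU-447962 expires on the earlier of 25 July 2023 and 31 July 2023.

July 25, 2023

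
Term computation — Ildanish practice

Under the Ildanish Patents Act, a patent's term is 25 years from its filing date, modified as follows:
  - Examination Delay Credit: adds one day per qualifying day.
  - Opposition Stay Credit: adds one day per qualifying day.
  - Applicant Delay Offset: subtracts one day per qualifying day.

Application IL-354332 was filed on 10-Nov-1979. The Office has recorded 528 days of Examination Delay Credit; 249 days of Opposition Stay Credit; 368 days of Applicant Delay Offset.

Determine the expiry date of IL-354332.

December 24, 2005

Base term: filing date + 25 years → 10 November 2004.
Examination Delay Credit: +528 days → 22 April 2006.
Opposition Stay Credit: +249 days → 27 December 2006.
Applicant Delay Offset: −368 days → 24 December 2005.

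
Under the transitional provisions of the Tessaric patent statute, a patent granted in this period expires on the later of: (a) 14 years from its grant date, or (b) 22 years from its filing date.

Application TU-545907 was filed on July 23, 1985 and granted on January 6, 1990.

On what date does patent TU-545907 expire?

2007-07-23

(a) grant + 14 years → 6 January 2004.
(b) filing + 22 years → 23 July 2007.
Later of the two: 23 July 2007.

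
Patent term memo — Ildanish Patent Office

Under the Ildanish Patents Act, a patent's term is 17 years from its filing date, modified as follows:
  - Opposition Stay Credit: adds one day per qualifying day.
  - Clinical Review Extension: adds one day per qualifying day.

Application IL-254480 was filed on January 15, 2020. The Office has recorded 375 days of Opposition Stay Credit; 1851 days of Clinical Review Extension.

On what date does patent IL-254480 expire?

February 19, 2043

Base term: filing date + 17 years → 15 January 2037.
Opposition Stay Credit: +375 days → 25 January 2038.
Clinical Review Extension: +1851 days → 19 February 2043.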